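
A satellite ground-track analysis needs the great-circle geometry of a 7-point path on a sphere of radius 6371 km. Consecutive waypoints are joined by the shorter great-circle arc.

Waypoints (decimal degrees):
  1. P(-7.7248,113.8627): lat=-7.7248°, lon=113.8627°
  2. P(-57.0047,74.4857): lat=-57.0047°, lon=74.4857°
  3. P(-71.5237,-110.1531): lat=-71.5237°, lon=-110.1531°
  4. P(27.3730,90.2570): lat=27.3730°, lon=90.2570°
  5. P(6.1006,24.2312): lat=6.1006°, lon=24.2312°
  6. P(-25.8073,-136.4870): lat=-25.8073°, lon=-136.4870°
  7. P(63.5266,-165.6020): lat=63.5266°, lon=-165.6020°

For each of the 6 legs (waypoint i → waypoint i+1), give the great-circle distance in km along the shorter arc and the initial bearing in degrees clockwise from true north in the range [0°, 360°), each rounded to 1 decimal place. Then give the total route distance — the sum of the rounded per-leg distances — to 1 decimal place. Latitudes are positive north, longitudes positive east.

Leg 1: φ1=-0.1348232, φ2=-0.9949197, Δφ=-0.8600965, Δλ=-0.6872583 rad; a=sin²(Δφ/2)+cosφ1·cosφ2·sin²(Δλ/2)=0.2350688063; c=2·atan2(√a, √(1-a))=1.012358033; dist=6371·c=6449.733 ≈ 6449.7 km; running total=6449.7 km
Leg 1 bearing: y=sinΔλ·cosφ2=-0.34548639, x=cosφ1·sinφ2-sinφ1·cosφ2·cosΔλ=-0.77452243; θ=atan2(y, x)=-155.9601° <0 so +360° → 204.0399° ≈ 204.0°
Leg 2: φ1=-0.9949197, φ2=-1.2483241, Δφ=-0.2534044, Δλ=-3.2225550 rad; a=sin²(Δφ/2)+cosφ1·cosφ2·sin²(Δλ/2)=0.1882661025; c=2·atan2(√a, √(1-a))=0.897626048; dist=6371·c=5718.776 ≈ 5718.8 km; running total=12168.5 km
Leg 2 bearing: y=sinΔλ·cosφ2=0.02562994, x=cosφ1·sinφ2-sinφ1·cosφ2·cosΔλ=-0.78142883; θ=atan2(y, x)=178.1214° ≈ 178.1°
Leg 3: φ1=-1.2483241, φ2=0.4777490, Δφ=1.7260730, Δλ=3.4978161 rad; a=sin²(Δφ/2)+cosφ1·cosφ2·sin²(Δλ/2)=0.8499211461; c=2·atan2(√a, √(1-a))=2.345973012; dist=6371·c=14946.194 ≈ 14946.2 km; running total=27114.7 km
Leg 3 bearing: y=sinΔλ·cosφ2=-0.30968990, x=cosφ1·sinφ2-sinφ1·cosφ2·cosΔλ=-0.64367145; θ=atan2(y, x)=-154.3064° <0 so +360° → 205.6936° ≈ 205.7°
Leg 4: φ1=0.4777490, φ2=0.1064756, Δφ=-0.3712734, Δλ=-1.1523676 rad; a=sin²(Δφ/2)+cosφ1·cosφ2·sin²(Δλ/2)=0.2961752698; c=2·atan2(√a, √(1-a))=1.150917881; dist=6371·c=7332.498 ≈ 7332.5 km; running total=34447.2 km
Leg 4 bearing: y=sinΔλ·cosφ2=-0.90855392, x=cosφ1·sinφ2-sinφ1·cosφ2·cosΔλ=-0.09138761; θ=atan2(y, x)=-95.7438° <0 so +360° → 264.2562° ≈ 264.3°
Leg 5: φ1=0.1064756, φ2=-0.4504224, Δφ=-0.5568979, Δλ=-2.8050618 rad; a=sin²(Δφ/2)+cosφ1·cosφ2·sin²(Δλ/2)=0.9456088194; c=2·atan2(√a, √(1-a))=2.670818988; dist=6371·c=17015.788 ≈ 17015.8 km; running total=51463.0 km
Leg 5 bearing: y=sinΔλ·cosφ2=-0.29728007, x=cosφ1·sinφ2-sinφ1·cosφ2·cosΔλ=-0.34257215; θ=atan2(y, x)=-139.0489° <0 so +360° → 220.9511° ≈ 221.0°
Leg 6: φ1=-0.4504224, φ2=1.1087483, Δφ=1.5591707, Δλ=-0.5081526 rad; a=sin²(Δφ/2)+cosφ1·cosφ2·sin²(Δλ/2)=0.5195418228; c=2·atan2(√a, √(1-a))=1.609889930; dist=6371·c=10256.609 ≈ 10256.6 km; running total=61719.6 km
Leg 6 bearing: y=sinΔλ·cosφ2=-0.21690166, x=cosφ1·sinφ2-sinφ1·cosφ2·cosΔλ=0.97541075; θ=atan2(y, x)=-12.5369° <0 so +360° → 347.4631° ≈ 347.5°

Leg 1: dist=6449.7 km, bearing=204.0°
Leg 2: dist=5718.8 km, bearing=178.1°
Leg 3: dist=14946.2 km, bearing=205.7°
Leg 4: dist=7332.5 km, bearing=264.3°
Leg 5: dist=17015.8 km, bearing=221.0°
Leg 6: dist=10256.6 km, bearing=347.5°
Total: 61719.6 km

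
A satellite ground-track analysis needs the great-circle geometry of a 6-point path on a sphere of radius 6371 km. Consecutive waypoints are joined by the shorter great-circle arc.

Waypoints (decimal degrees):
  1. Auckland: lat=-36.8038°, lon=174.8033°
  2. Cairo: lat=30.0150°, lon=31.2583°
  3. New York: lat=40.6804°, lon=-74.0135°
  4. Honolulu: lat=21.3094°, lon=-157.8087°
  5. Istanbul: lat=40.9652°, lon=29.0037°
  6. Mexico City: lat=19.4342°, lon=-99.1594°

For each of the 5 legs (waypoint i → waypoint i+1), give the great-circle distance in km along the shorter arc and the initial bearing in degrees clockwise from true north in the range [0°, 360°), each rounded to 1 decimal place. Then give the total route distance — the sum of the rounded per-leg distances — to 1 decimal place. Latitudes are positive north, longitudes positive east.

Leg 1: dist=16570.0 km, bearing=268.1°
Leg 2: dist=9028.3 km, bearing=312.2°
Leg 3: dist=7977.7 km, bearing=282.8°
Leg 4: dist=13054.8 km, bearing=354.2°
Leg 5: dist=11432.9 km, bearing=310.5°
Total: 58063.7 km

Leg 1: φ1=-0.6423475, φ2=0.5238606, Δφ=1.1662081, Δλ=-2.5053329 rad; a=sin²(Δφ/2)+cosφ1·cosφ2·sin²(Δλ/2)=0.9286617419; c=2·atan2(√a, √(1-a))=2.600843908; dist=6371·c=16569.977 ≈ 16570.0 km; running total=16570.0 km
Leg 1 bearing: y=sinΔλ·cosφ2=-0.51450693, x=cosφ1·sinφ2-sinφ1·cosφ2·cosΔλ=-0.01670533; θ=atan2(y, x)=-91.8597° <0 so +360° → 268.1403° ≈ 268.1°
Leg 2: φ1=0.5238606, φ2=0.7100069, Δφ=0.1861463, Δλ=-1.8373395 rad; a=sin²(Δφ/2)+cosφ1·cosφ2·sin²(Δλ/2)=0.4234475781; c=2·atan2(√a, √(1-a))=1.417086926; dist=6371·c=9028.261 ≈ 9028.3 km; running total=25598.3 km
Leg 2 bearing: y=sinΔλ·cosφ2=-0.73157762, x=cosφ1·sinφ2-sinφ1·cosφ2·cosΔλ=0.66434410; θ=atan2(y, x)=-47.7575° <0 so +360° → 312.2425° ≈ 312.2°
Leg 3: φ1=0.7100069, φ2=0.3719192, Δφ=-0.3380877, Δλ=-1.4625021 rad; a=sin²(Δφ/2)+cosφ1·cosφ2·sin²(Δλ/2)=0.3433788033; c=2·atan2(√a, √(1-a))=1.252190988; dist=6371·c=7977.709 ≈ 7977.7 km; running total=33576.0 km
Leg 3 bearing: y=sinΔλ·cosφ2=-0.92617404, x=cosφ1·sinφ2-sinφ1·cosφ2·cosΔλ=0.20995440; θ=atan2(y, x)=-77.2275° <0 so +360° → 282.7725° ≈ 282.8°
Leg 4: φ1=0.3719192, φ2=0.7149776, Δφ=0.3430584, Δλ=3.2604915 rad; a=sin²(Δφ/2)+cosφ1·cosφ2·sin²(Δλ/2)=0.7301339113; c=2·atan2(√a, √(1-a))=2.049093178; dist=6371·c=13054.773 ≈ 13054.8 km; running total=46630.8 km
Leg 4 bearing: y=sinΔλ·cosφ2=-0.08957004, x=cosφ1·sinφ2-sinφ1·cosφ2·cosΔλ=0.88325010; θ=atan2(y, x)=-5.7905° <0 so +360° → 354.2095° ≈ 354.2°
Leg 5: φ1=0.7149776, φ2=0.3391908, Δφ=-0.3757868, Δλ=-2.2368681 rad; a=sin²(Δφ/2)+cosφ1·cosφ2·sin²(Δλ/2)=0.6109324035; c=2·atan2(√a, √(1-a))=1.794522853; dist=6371·c=11432.905 ≈ 11432.9 km; running total=58063.7 km
Leg 5 bearing: y=sinΔλ·cosφ2=-0.74145751, x=cosφ1·sinφ2-sinφ1·cosφ2·cosΔλ=0.63325885; θ=atan2(y, x)=-49.5003° <0 so +360° → 310.4997° ≈ 310.5°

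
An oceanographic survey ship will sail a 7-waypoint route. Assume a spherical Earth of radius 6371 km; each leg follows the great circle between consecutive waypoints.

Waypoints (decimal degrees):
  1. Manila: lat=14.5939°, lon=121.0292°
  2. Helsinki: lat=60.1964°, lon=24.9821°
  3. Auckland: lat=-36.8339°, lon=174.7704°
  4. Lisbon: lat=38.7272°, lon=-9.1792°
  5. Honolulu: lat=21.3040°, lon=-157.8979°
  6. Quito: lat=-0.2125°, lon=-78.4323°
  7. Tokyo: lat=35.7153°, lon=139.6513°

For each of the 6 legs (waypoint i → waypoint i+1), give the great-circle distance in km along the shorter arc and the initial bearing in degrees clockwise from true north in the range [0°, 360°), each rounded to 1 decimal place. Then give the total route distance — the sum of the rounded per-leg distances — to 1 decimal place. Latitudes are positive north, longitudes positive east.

Leg 1: dist=8932.3 km, bearing=329.9°
Leg 2: dist=16653.3 km, bearing=53.1°
Leg 3: dist=19609.2 km, bearing=57.6°
Leg 4: dist=12586.8 km, bearing=328.2°
Leg 5: dist=8925.8 km, bearing=94.1°
Leg 6: dist=14442.5 km, bearing=319.3°
Total: 81149.9 km

Leg 1: φ1=0.2547116, φ2=1.0506254, Δφ=0.7959138, Δλ=-1.6763381 rad; a=sin²(Δφ/2)+cosφ1·cosφ2·sin²(Δλ/2)=0.4160154004; c=2·atan2(√a, √(1-a))=1.402027091; dist=6371·c=8932.315 ≈ 8932.3 km; running total=8932.3 km
Leg 1 bearing: y=sinΔλ·cosφ2=-0.49426283, x=cosφ1·sinφ2-sinφ1·cosφ2·cosΔλ=0.85293059; θ=atan2(y, x)=-30.0918° <0 so +360° → 329.9082° ≈ 329.9°
Leg 2: φ1=1.0506254, φ2=-0.6428728, Δφ=-1.6934982, Δλ=2.6142990 rad; a=sin²(Δφ/2)+cosφ1·cosφ2·sin²(Δλ/2)=0.9319903207; c=2·atan2(√a, √(1-a))=2.613918724; dist=6371·c=16653.276 ≈ 16653.3 km; running total=25585.6 km
Leg 2 bearing: y=sinΔλ·cosφ2=0.40274675, x=cosφ1·sinφ2-sinφ1·cosφ2·cosΔλ=0.30221269; θ=atan2(y, x)=53.1162° ≈ 53.1°
Leg 3: φ1=-0.6428728, φ2=0.6759172, Δφ=1.3187900, Δλ=-3.2105262 rad; a=sin²(Δφ/2)+cosφ1·cosφ2·sin²(Δλ/2)=0.9989855751; c=2·atan2(√a, √(1-a))=3.077881803; dist=6371·c=19609.185 ≈ 19609.2 km; running total=45194.8 km
Leg 3 bearing: y=sinΔλ·cosφ2=0.05373477, x=cosφ1·sinφ2-sinφ1·cosφ2·cosΔλ=0.03414905; θ=atan2(y, x)=57.5636° ≈ 57.6°
Leg 4: φ1=0.6759172, φ2=0.3718249, Δφ=-0.3040922, Δλ=-2.5956310 rad; a=sin²(Δφ/2)+cosφ1·cosφ2·sin²(Δλ/2)=0.6969343827; c=2·atan2(√a, √(1-a))=1.975633135; dist=6371·c=12586.759 ≈ 12586.8 km; running total=57781.6 km
Leg 4 bearing: y=sinΔλ·cosφ2=-0.48375838, x=cosφ1·sinφ2-sinφ1·cosφ2·cosΔλ=0.78156588; θ=atan2(y, x)=-31.7559° <0 so +360° → 328.2441° ≈ 328.2°
Leg 5: φ1=0.3718249, φ2=-0.0037088, Δφ=-0.3755338, Δλ=1.3869364 rad; a=sin²(Δφ/2)+cosφ1·cosφ2·sin²(Δλ/2)=0.4155080288; c=2·atan2(√a, √(1-a))=1.400997632; dist=6371·c=8925.756 ≈ 8925.8 km; running total=66707.4 km
Leg 5 bearing: y=sinΔλ·cosφ2=0.98313856, x=cosφ1·sinφ2-sinφ1·cosφ2·cosΔλ=-0.06987852; θ=atan2(y, x)=94.0656° ≈ 94.1°
Leg 6: φ1=-0.0037088, φ2=0.6233496, Δφ=0.6270584, Δλ=3.8062769 rad; a=sin²(Δφ/2)+cosφ1·cosφ2·sin²(Δλ/2)=0.8206191749; c=2·atan2(√a, √(1-a))=2.266907324; dist=6371·c=14442.467 ≈ 14442.5 km; running total=81149.9 km
Leg 6 bearing: y=sinΔλ·cosφ2=-0.50080560, x=cosφ1·sinφ2-sinφ1·cosφ2·cosΔλ=0.58138381; θ=atan2(y, x)=-40.7417° <0 so +360° → 319.2583° ≈ 319.3°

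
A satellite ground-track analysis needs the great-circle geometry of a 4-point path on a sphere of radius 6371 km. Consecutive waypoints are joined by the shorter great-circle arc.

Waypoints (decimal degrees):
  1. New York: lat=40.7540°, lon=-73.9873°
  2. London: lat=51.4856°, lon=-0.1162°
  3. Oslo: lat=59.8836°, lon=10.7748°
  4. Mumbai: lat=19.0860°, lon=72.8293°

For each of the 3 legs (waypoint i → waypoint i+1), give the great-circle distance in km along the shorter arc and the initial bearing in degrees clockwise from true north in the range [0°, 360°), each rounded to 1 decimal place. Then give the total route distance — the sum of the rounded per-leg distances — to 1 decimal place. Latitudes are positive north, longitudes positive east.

Leg 1: dist=5567.7 km, bearing=51.3°
Leg 2: dist=1153.7 km, bearing=31.8°
Leg 3: dist=6634.4 km, bearing=104.7°
Total: 13355.8 km

Leg 1: φ1=0.7112915, φ2=0.8985932, Δφ=0.1873018, Δλ=1.2892939 rad; a=sin²(Δφ/2)+cosφ1·cosφ2·sin²(Δλ/2)=0.1790816693; c=2·atan2(√a, √(1-a))=0.873905355; dist=6371·c=5567.651 ≈ 5567.7 km; running total=5567.7 km
Leg 1 bearing: y=sinΔλ·cosφ2=0.59820086, x=cosφ1·sinφ2-sinφ1·cosφ2·cosΔλ=0.47979311; θ=atan2(y, x)=51.2683° ≈ 51.3°
Leg 2: φ1=0.8985932, φ2=1.0451660, Δφ=0.1465728, Δλ=0.1900838 rad; a=sin²(Δφ/2)+cosφ1·cosφ2·sin²(Δλ/2)=0.0081751512; c=2·atan2(√a, √(1-a))=0.181080386; dist=6371·c=1153.663 ≈ 1153.7 km; running total=6721.4 km
Leg 2 bearing: y=sinΔλ·cosφ2=0.09480282, x=cosφ1·sinφ2-sinφ1·cosφ2·cosΔλ=0.15311988; θ=atan2(y, x)=31.7634° ≈ 31.8°
Leg 3: φ1=1.0451660, φ2=0.3331135, Δφ=-0.7120524, Δλ=1.0830553 rad; a=sin²(Δφ/2)+cosφ1·cosφ2·sin²(Δλ/2)=0.2474699153; c=2·atan2(√a, √(1-a))=1.041344649; dist=6371·c=6634.407 ≈ 6634.4 km; running total=13355.8 km
Leg 3 bearing: y=sinΔλ·cosφ2=0.83483258, x=cosφ1·sinφ2-sinφ1·cosφ2·cosΔλ=-0.21901780; θ=atan2(y, x)=104.7002° ≈ 104.7°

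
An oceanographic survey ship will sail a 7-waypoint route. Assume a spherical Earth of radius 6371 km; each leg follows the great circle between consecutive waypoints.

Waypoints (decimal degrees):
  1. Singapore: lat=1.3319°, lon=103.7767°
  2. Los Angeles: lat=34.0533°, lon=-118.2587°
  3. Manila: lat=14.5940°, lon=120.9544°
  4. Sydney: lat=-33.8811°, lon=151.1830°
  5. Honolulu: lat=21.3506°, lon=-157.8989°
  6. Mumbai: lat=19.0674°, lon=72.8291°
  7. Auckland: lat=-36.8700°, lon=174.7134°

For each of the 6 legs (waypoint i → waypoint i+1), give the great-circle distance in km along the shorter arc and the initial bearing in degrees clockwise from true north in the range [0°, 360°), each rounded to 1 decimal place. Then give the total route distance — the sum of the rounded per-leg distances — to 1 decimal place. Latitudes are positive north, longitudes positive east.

Leg 1: φ1=0.0232460, φ2=0.5943422, Δφ=0.5710962, Δλ=-3.8752488 rad; a=sin²(Δφ/2)+cosφ1·cosφ2·sin²(Δλ/2)=0.8010917320; c=2·atan2(√a, √(1-a))=2.217029568; dist=6371·c=14124.695 ≈ 14124.7 km; running total=14124.7 km
Leg 1 bearing: y=sinΔλ·cosφ2=0.55476640, x=cosφ1·sinφ2-sinφ1·cosφ2·cosΔλ=0.57411612; θ=atan2(y, x)=44.0180° ≈ 44.0°
Leg 2: φ1=0.5943422, φ2=0.2547134, Δφ=-0.3396289, Δλ=4.1750562 rad; a=sin²(Δφ/2)+cosφ1·cosφ2·sin²(Δλ/2)=0.6346490102; c=2·atan2(√a, √(1-a))=1.843460376; dist=6371·c=11744.686 ≈ 11744.7 km; running total=25869.4 km
Leg 2 bearing: y=sinΔλ·cosφ2=-0.83135931, x=cosφ1·sinφ2-sinφ1·cosφ2·cosΔλ=0.48612783; θ=atan2(y, x)=-59.6835° <0 so +360° → 300.3165° ≈ 300.3°
Leg 3: φ1=0.2547134, φ2=-0.5913367, Δφ=-0.8460501, Δλ=0.5275886 rad; a=sin²(Δφ/2)+cosφ1·cosφ2·sin²(Δλ/2)=0.2231496895; c=2·atan2(√a, √(1-a))=0.983994583; dist=6371·c=6269.029 ≈ 6269.0 km; running total=32138.4 km
Leg 3 bearing: y=sinΔλ·cosφ2=0.41796337, x=cosφ1·sinφ2-sinφ1·cosφ2·cosΔλ=-0.72022375; θ=atan2(y, x)=149.8724° ≈ 149.9°
Leg 4: φ1=-0.5913367, φ2=0.3726383, Δφ=0.9639750, Δλ=-5.3944968 rad; a=sin²(Δφ/2)+cosφ1·cosφ2·sin²(Δλ/2)=0.3577496194; c=2·atan2(√a, √(1-a))=1.282310698; dist=6371·c=8169.601 ≈ 8169.6 km; running total=40308.0 km
Leg 4 bearing: y=sinΔλ·cosφ2=0.72297192, x=cosφ1·sinφ2-sinφ1·cosφ2·cosΔλ=0.62957996; θ=atan2(y, x)=48.9499° ≈ 48.9°
Leg 5: φ1=0.3726383, φ2=0.3327889, Δφ=-0.0398494, Δλ=4.0269633 rad; a=sin²(Δφ/2)+cosφ1·cosφ2·sin²(Δλ/2)=0.7191388687; c=2·atan2(√a, √(1-a))=2.024478007; dist=6371·c=12897.949 ≈ 12897.9 km; running total=53205.9 km
Leg 5 bearing: y=sinΔλ·cosφ2=-0.73167588, x=cosφ1·sinφ2-sinφ1·cosφ2·cosΔλ=0.52207570; θ=atan2(y, x)=-54.4908° <0 so +360° → 305.5092° ≈ 305.5°
Leg 6: φ1=0.3327889, φ2=-0.6435029, Δφ=-0.9762918, Δλ=1.7782165 rad; a=sin²(Δφ/2)+cosφ1·cosφ2·sin²(Δλ/2)=0.6758591289; c=2·atan2(√a, √(1-a))=1.930202337; dist=6371·c=12297.319 ≈ 12297.3 km; running total=65503.2 km
Leg 6 bearing: y=sinΔλ·cosφ2=0.78285131, x=cosφ1·sinφ2-sinφ1·cosφ2·cosΔλ=-0.51326220; θ=atan2(y, x)=123.2501° ≈ 123.3°

Leg 1: dist=14124.7 km, bearing=44.0°
Leg 2: dist=11744.7 km, bearing=300.3°
Leg 3: dist=6269.0 km, bearing=149.9°
Leg 4: dist=8169.6 km, bearing=48.9°
Leg 5: dist=12897.9 km, bearing=305.5°
Leg 6: dist=12297.3 km, bearing=123.3°
Total: 65503.2 km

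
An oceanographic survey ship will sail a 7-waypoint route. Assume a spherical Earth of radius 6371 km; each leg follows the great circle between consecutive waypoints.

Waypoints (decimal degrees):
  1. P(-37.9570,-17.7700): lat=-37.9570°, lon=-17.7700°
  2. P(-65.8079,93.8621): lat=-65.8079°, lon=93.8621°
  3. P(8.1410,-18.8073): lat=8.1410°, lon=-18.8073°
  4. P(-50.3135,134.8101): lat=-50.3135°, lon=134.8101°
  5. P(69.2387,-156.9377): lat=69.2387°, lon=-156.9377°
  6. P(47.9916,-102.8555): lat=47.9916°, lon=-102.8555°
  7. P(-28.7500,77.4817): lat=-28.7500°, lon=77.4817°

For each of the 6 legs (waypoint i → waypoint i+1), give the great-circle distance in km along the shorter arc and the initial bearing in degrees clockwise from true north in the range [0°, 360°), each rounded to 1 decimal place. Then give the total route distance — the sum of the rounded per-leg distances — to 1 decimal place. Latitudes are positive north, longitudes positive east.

Leg 1: dist=7091.2 km, bearing=154.9°
Leg 2: dist=11852.3 km, bearing=252.4°
Leg 3: dist=14730.7 km, bearing=157.4°
Leg 4: dist=14396.7 km, bearing=25.2°
Leg 5: dist=3724.2 km, bearing=100.8°
Leg 6: dist=17875.3 km, bearing=359.1°
Total: 69670.4 km

Leg 1: φ1=-0.6624746, φ2=-1.1485645, Δφ=-0.4860899, Δλ=1.9483477 rad; a=sin²(Δφ/2)+cosφ1·cosφ2·sin²(Δλ/2)=0.2790310316; c=2·atan2(√a, √(1-a))=1.113038445; dist=6371·c=7091.168 ≈ 7091.2 km; running total=7091.2 km
Leg 1 bearing: y=sinΔλ·cosφ2=0.38093528, x=cosφ1·sinφ2-sinφ1·cosφ2·cosΔλ=-0.81214480; θ=atan2(y, x)=154.8711° ≈ 154.9°
Leg 2: φ1=-1.1485645, φ2=0.1420873, Δφ=1.2906518, Δλ=-1.9664520 rad; a=sin²(Δφ/2)+cosφ1·cosφ2·sin²(Δλ/2)=0.6427613377; c=2·atan2(√a, √(1-a))=1.860348089; dist=6371·c=11852.278 ≈ 11852.3 km; running total=18943.5 km
Leg 2 bearing: y=sinΔλ·cosφ2=-0.91344518, x=cosφ1·sinφ2-sinφ1·cosφ2·cosΔλ=-0.28999088; θ=atan2(y, x)=-107.6130° <0 so +360° → 252.3870° ≈ 252.4°
Leg 3: φ1=0.1420873, φ2=-0.8781362, Δφ=-1.0202235, Δλ=2.6811294 rad; a=sin²(Δφ/2)+cosφ1·cosφ2·sin²(Δλ/2)=0.8376431551; c=2·atan2(√a, √(1-a))=2.312149148; dist=6371·c=14730.702 ≈ 14730.7 km; running total=33674.2 km
Leg 3 bearing: y=sinΔλ·cosφ2=0.28376431, x=cosφ1·sinφ2-sinφ1·cosφ2·cosΔλ=-0.68078353; θ=atan2(y, x)=157.3726° ≈ 157.4°
Leg 4: φ1=-0.8781362, φ2=1.2084433, Δφ=2.0865795, Δλ=-5.0919597 rad; a=sin²(Δφ/2)+cosφ1·cosφ2·sin²(Δλ/2)=0.8178535199; c=2·atan2(√a, √(1-a))=2.259720439; dist=6371·c=14396.679 ≈ 14396.7 km; running total=48070.9 km
Leg 4 bearing: y=sinΔλ·cosφ2=0.32924524, x=cosφ1·sinφ2-sinφ1·cosφ2·cosΔλ=0.69819348; θ=atan2(y, x)=25.2470° ≈ 25.2°
Leg 5: φ1=1.2084433, φ2=0.8376114, Δφ=-0.3708319, Δλ=0.9439125 rad; a=sin²(Δφ/2)+cosφ1·cosφ2·sin²(Δλ/2)=0.0830192827; c=2·atan2(√a, √(1-a))=0.584548290; dist=6371·c=3724.157 ≈ 3724.2 km; running total=51795.1 km
Leg 5 bearing: y=sinΔλ·cosφ2=0.54198996, x=cosφ1·sinφ2-sinφ1·cosφ2·cosΔλ=-0.10370731; θ=atan2(y, x)=100.8324° ≈ 100.8°
Leg 6: φ1=0.8376114, φ2=-0.5017822, Δφ=-1.3393936, Δλ=3.1474779 rad; a=sin²(Δφ/2)+cosφ1·cosφ2·sin²(Δλ/2)=0.9720635921; c=2·atan2(√a, √(1-a))=2.805732548; dist=6371·c=17875.322 ≈ 17875.3 km; running total=69670.4 km
Leg 6 bearing: y=sinΔλ·cosφ2=-0.00515973, x=cosφ1·sinφ2-sinφ1·cosφ2·cosΔλ=0.32954095; θ=atan2(y, x)=-0.8970° <0 so +360° → 359.1030° ≈ 359.1°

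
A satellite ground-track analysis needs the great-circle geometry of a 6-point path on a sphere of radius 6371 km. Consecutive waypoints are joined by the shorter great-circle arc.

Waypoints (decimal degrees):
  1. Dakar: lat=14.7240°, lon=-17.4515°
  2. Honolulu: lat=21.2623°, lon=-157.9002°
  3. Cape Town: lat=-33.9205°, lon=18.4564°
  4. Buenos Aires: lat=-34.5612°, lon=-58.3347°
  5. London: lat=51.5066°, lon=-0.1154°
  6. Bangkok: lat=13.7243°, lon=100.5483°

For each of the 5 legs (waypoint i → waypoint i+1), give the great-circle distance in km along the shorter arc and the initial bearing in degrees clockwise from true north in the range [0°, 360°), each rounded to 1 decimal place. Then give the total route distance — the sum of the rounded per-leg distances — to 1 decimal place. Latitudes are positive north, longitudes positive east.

Leg 1: dist=14129.6 km, bearing=311.9°
Leg 2: dist=18562.8 km, bearing=166.5°
Leg 3: dist=6870.6 km, bearing=245.5°
Leg 4: dist=11122.1 km, bearing=32.5°
Leg 5: dist=9536.9 km, bearing=73.2°
Total: 60222.0 km

Leg 1: φ1=0.2569823, φ2=0.3710971, Δφ=0.1141149, Δλ=-2.4512922 rad; a=sin²(Δφ/2)+cosφ1·cosφ2·sin²(Δλ/2)=0.8014015246; c=2·atan2(√a, √(1-a))=2.217805870; dist=6371·c=14129.641 ≈ 14129.6 km; running total=14129.6 km
Leg 1 bearing: y=sinΔλ·cosφ2=-0.59342401, x=cosφ1·sinφ2-sinφ1·cosφ2·cosΔλ=0.53336331; θ=atan2(y, x)=-48.0511° <0 so +360° → 311.9489° ≈ 311.9°
Leg 2: φ1=0.3710971, φ2=-0.5920244, Δφ=-0.9631216, Δλ=3.0780033 rad; a=sin²(Δφ/2)+cosφ1·cosφ2·sin²(Δλ/2)=0.9870658426; c=2·atan2(√a, √(1-a))=2.913642576; dist=6371·c=18562.817 ≈ 18562.8 km; running total=32692.4 km
Leg 2 bearing: y=sinΔλ·cosφ2=0.05273167, x=cosφ1·sinφ2-sinφ1·cosφ2·cosΔλ=-0.21974265; θ=atan2(y, x)=166.5059° ≈ 166.5°
Leg 3: φ1=-0.5920244, φ2=-0.6032067, Δφ=-0.0111823, Δλ=-1.3402575 rad; a=sin²(Δφ/2)+cosφ1·cosφ2·sin²(Δλ/2)=0.2636397226; c=2·atan2(√a, √(1-a))=1.078420810; dist=6371·c=6870.619 ≈ 6870.6 km; running total=39563.0 km
Leg 3 bearing: y=sinΔλ·cosφ2=-0.80173318, x=cosφ1·sinφ2-sinφ1·cosφ2·cosΔλ=-0.36573104; θ=atan2(y, x)=-114.5213° <0 so +360° → 245.4787° ≈ 245.5°
Leg 4: φ1=-0.6032067, φ2=0.8989598, Δφ=1.5021665, Δλ=1.0161185 rad; a=sin²(Δφ/2)+cosφ1·cosφ2·sin²(Δλ/2)=0.5870217628; c=2·atan2(√a, √(1-a))=1.745730713; dist=6371·c=11122.050 ≈ 11122.1 km; running total=50685.1 km
Leg 4 bearing: y=sinΔλ·cosφ2=0.52910447, x=cosφ1·sinφ2-sinφ1·cosφ2·cosΔλ=0.83051629; θ=atan2(y, x)=32.5004° ≈ 32.5°
Leg 5: φ1=0.8989598, φ2=0.2395342, Δφ=-0.6594255, Δλ=1.7569130 rad; a=sin²(Δφ/2)+cosφ1·cosφ2·sin²(Δλ/2)=0.4630982860; c=2·atan2(√a, √(1-a))=1.496925734; dist=6371·c=9536.914 ≈ 9536.9 km; running total=60222.0 km
Leg 5 bearing: y=sinΔλ·cosφ2=0.95467189, x=cosφ1·sinφ2-sinφ1·cosφ2·cosΔλ=0.28836545; θ=atan2(y, x)=73.1927° ≈ 73.2°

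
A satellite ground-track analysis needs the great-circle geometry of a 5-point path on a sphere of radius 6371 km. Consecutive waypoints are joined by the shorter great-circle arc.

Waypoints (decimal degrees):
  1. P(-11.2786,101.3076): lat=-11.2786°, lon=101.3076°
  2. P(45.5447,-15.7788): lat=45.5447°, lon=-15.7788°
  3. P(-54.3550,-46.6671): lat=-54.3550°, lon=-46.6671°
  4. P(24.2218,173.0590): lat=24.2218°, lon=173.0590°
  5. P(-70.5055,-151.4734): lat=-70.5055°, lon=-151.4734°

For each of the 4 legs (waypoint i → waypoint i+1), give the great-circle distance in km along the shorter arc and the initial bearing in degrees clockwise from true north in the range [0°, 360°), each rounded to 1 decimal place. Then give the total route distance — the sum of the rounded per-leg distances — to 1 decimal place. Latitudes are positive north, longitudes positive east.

Leg 1: dist=12998.0 km, bearing=315.6°
Leg 2: dist=11484.9 km, bearing=197.9°
Leg 3: dist=15335.5 km, bearing=240.4°
Leg 4: dist=10895.2 km, bearing=168.7°
Total: 50713.6 km

Leg 1: φ1=-0.1968487, φ2=0.7949050, Δφ=0.9917537, Δλ=-2.0435432 rad; a=sin²(Δφ/2)+cosφ1·cosφ2·sin²(Δλ/2)=0.7261699226; c=2·atan2(√a, √(1-a))=2.040183524; dist=6371·c=12998.009 ≈ 12998.0 km; running total=12998.0 km
Leg 1 bearing: y=sinΔλ·cosφ2=-0.62353856, x=cosφ1·sinφ2-sinφ1·cosφ2·cosΔλ=0.63764279; θ=atan2(y, x)=-44.3593° <0 so +360° → 315.6407° ≈ 315.6°
Leg 2: φ1=0.7949050, φ2=-0.9486737, Δφ=-1.7435787, Δλ=-0.5391025 rad; a=sin²(Δφ/2)+cosφ1·cosφ2·sin²(Δλ/2)=0.6149051601; c=2·atan2(√a, √(1-a))=1.802679109; dist=6371·c=11484.869 ≈ 11484.9 km; running total=24482.9 km
Leg 2 bearing: y=sinΔλ·cosφ2=-0.29916990, x=cosφ1·sinφ2-sinφ1·cosφ2·cosΔλ=-0.92611262; θ=atan2(y, x)=-162.0976° <0 so +360° → 197.9024° ≈ 197.9°
Leg 3: φ1=-0.9486737, φ2=0.4227502, Δφ=1.3714239, Δλ=3.8349439 rad; a=sin²(Δφ/2)+cosφ1·cosφ2·sin²(Δλ/2)=0.8710758313; c=2·atan2(√a, √(1-a))=2.407071330; dist=6371·c=15335.451 ≈ 15335.5 km; running total=39818.4 km
Leg 3 bearing: y=sinΔλ·cosφ2=-0.58285288, x=cosφ1·sinφ2-sinφ1·cosφ2·cosΔλ=-0.33089792; θ=atan2(y, x)=-119.5845° <0 so +360° → 240.4155° ≈ 240.4°
Leg 4: φ1=0.4227502, φ2=-1.2305531, Δφ=-1.6533033, Δλ=-5.6641589 rad; a=sin²(Δφ/2)+cosφ1·cosφ2·sin²(Δλ/2)=0.5694425314; c=2·atan2(√a, √(1-a))=1.710131804; dist=6371·c=10895.2497 ≈ 10895.2 km; running total=50713.6 km
Leg 4 bearing: y=sinΔλ·cosφ2=0.19363642, x=cosφ1·sinφ2-sinφ1·cosφ2·cosΔλ=-0.97119302; θ=atan2(y, x)=168.7242° ≈ 168.7°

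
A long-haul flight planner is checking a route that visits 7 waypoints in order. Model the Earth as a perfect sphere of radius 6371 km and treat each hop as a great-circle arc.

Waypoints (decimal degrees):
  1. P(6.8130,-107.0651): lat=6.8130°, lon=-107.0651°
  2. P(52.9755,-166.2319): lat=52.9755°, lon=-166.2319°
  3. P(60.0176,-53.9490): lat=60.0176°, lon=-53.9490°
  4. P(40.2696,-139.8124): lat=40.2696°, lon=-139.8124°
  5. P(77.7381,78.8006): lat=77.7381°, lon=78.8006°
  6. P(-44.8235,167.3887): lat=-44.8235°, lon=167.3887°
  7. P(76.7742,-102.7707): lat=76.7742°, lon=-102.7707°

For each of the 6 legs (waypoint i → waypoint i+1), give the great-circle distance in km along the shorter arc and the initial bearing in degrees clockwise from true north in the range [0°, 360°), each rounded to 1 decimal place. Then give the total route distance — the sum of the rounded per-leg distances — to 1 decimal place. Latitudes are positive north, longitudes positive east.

Leg 1: dist=7377.7 km, bearing=325.6°
Leg 2: dist=6085.7 km, bearing=34.5°
Leg 3: dist=6007.6 km, bearing=289.9°
Leg 4: dist=6634.7 km, bearing=351.2°
Leg 5: dist=14816.3 km, bearing=103.2°
Leg 6: dist=14821.9 km, bearing=18.3°
Total: 55743.9 km

Leg 1: φ1=0.1189093, φ2=0.9245969, Δφ=0.8056876, Δλ=-1.0326555 rad; a=sin²(Δφ/2)+cosφ1·cosφ2·sin²(Δλ/2)=0.2994193838; c=2·atan2(√a, √(1-a))=1.158012122; dist=6371·c=7377.695 ≈ 7377.7 km; running total=7377.7 km
Leg 1 bearing: y=sinΔλ·cosφ2=-0.51704951, x=cosφ1·sinφ2-sinφ1·cosφ2·cosΔλ=0.75612795; θ=atan2(y, x)=-34.3648° <0 so +360° → 325.6352° ≈ 325.6°
Leg 2: φ1=0.9245969, φ2=1.0475047, Δφ=0.1229078, Δλ=1.9597063 rad; a=sin²(Δφ/2)+cosφ1·cosφ2·sin²(Δλ/2)=0.2112818998; c=2·atan2(√a, √(1-a))=0.955211370; dist=6371·c=6085.652 ≈ 6085.7 km; running total=13463.4 km
Leg 2 bearing: y=sinΔλ·cosφ2=0.46241528, x=cosφ1·sinφ2-sinφ1·cosφ2·cosΔλ=0.67285923; θ=atan2(y, x)=34.4984° ≈ 34.5°
Leg 3: φ1=1.0475047, φ2=0.7028371, Δφ=-0.3446676, Δλ=-1.4985990 rad; a=sin²(Δφ/2)+cosφ1·cosφ2·sin²(Δλ/2)=0.2063048892; c=2·atan2(√a, √(1-a))=0.942965994; dist=6371·c=6007.636 ≈ 6007.6 km; running total=19471.0 km
Leg 3 bearing: y=sinΔλ·cosφ2=-0.76102368, x=cosφ1·sinφ2-sinφ1·cosφ2·cosΔλ=0.27534648; θ=atan2(y, x)=-70.1093° <0 so +360° → 289.8907° ≈ 289.9°
Leg 4: φ1=0.7028371, φ2=1.3567858, Δφ=0.6539487, Δλ=3.8155166 rad; a=sin²(Δφ/2)+cosφ1·cosφ2·sin²(Δλ/2)=0.2474912426; c=2·atan2(√a, √(1-a))=1.041394069; dist=6371·c=6634.722 ≈ 6634.7 km; running total=26105.7 km
Leg 4 bearing: y=sinΔλ·cosφ2=-0.13253760, x=cosφ1·sinφ2-sinφ1·cosφ2·cosΔλ=0.85287226; θ=atan2(y, x)=-8.8332° <0 so +360° → 351.1668° ≈ 351.2°
Leg 5: φ1=1.3567858, φ2=-0.7823177, Δφ=-2.1391035, Δλ=1.5461540 rad; a=sin²(Δφ/2)+cosφ1·cosφ2·sin²(Δλ/2)=0.8425660264; c=2·atan2(√a, √(1-a))=2.325581297; dist=6371·c=14816.278 ≈ 14816.3 km; running total=40922.0 km
Leg 5 bearing: y=sinΔλ·cosφ2=0.70906633, x=cosφ1·sinφ2-sinφ1·cosφ2·cosΔλ=-0.16679033; θ=atan2(y, x)=103.2368° ≈ 103.2°
Leg 6: φ1=-0.7823177, φ2=1.3399626, Δφ=2.1222802, Δλ=-4.7151710 rad; a=sin²(Δφ/2)+cosφ1·cosφ2·sin²(Δλ/2)=0.8428881361; c=2·atan2(√a, √(1-a))=2.326466073; dist=6371·c=14821.915 ≈ 14821.9 km; running total=55743.9 km
Leg 6 bearing: y=sinΔλ·cosφ2=0.22878836, x=cosφ1·sinφ2-sinφ1·cosφ2·cosΔλ=0.69091735; θ=atan2(y, x)=18.3216° ≈ 18.3°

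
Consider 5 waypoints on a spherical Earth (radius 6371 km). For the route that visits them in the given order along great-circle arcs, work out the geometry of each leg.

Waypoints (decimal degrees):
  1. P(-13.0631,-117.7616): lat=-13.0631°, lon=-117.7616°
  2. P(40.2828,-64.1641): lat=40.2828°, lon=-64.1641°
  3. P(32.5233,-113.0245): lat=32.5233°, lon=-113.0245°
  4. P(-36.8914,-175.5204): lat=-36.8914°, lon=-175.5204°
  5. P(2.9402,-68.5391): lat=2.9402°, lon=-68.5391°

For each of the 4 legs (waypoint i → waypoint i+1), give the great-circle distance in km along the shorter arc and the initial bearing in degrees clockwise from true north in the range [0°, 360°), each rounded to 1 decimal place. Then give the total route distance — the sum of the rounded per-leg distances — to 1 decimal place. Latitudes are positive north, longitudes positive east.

Leg 1: dist=8100.6 km, bearing=40.0°
Leg 2: dist=4400.5 km, bearing=274.6°
Leg 3: dist=10079.7 km, bearing=225.2°
Leg 4: dist=11710.1 km, bearing=98.0°
Total: 34290.9 km

Leg 1: φ1=-0.2279941, φ2=0.7030675, Δφ=0.9310616, Δλ=0.9354528 rad; a=sin²(Δφ/2)+cosφ1·cosφ2·sin²(Δλ/2)=0.3525650889; c=2·atan2(√a, √(1-a))=1.271477046; dist=6371·c=8100.580 ≈ 8100.6 km; running total=8100.6 km
Leg 1 bearing: y=sinΔλ·cosφ2=0.61400351, x=cosφ1·sinφ2-sinφ1·cosφ2·cosΔλ=0.73215537; θ=atan2(y, x)=39.9840° ≈ 40.0°
Leg 2: φ1=0.7030675, φ2=0.5676387, Δφ=-0.1354288, Δλ=-0.8527749 rad; a=sin²(Δφ/2)+cosφ1·cosφ2·sin²(Δλ/2)=0.1146031767; c=2·atan2(√a, √(1-a))=0.690710365; dist=6371·c=4400.516 ≈ 4400.5 km; running total=12501.1 km
Leg 2 bearing: y=sinΔλ·cosφ2=-0.63500097, x=cosφ1·sinφ2-sinφ1·cosφ2·cosΔλ=0.05148711; θ=atan2(y, x)=-85.3645° <0 so +360° → 274.6355° ≈ 274.6°
Leg 3: φ1=0.5676387, φ2=-0.6438764, Δφ=-1.2115151, Δλ=-1.0907592 rad; a=sin²(Δφ/2)+cosφ1·cosφ2·sin²(Δλ/2)=0.5056623392; c=2·atan2(√a, √(1-a))=1.582121247; dist=6371·c=10079.694 ≈ 10079.7 km; running total=22580.8 km
Leg 3 bearing: y=sinΔλ·cosφ2=-0.70938246, x=cosφ1·sinφ2-sinφ1·cosφ2·cosΔλ=-0.70473277; θ=atan2(y, x)=-134.8116° <0 so +360° → 225.1884° ≈ 225.2°
Leg 4: φ1=-0.6438764, φ2=0.0513162, Δφ=0.6951926, Δλ=1.8671759 rad; a=sin²(Δφ/2)+cosφ1·cosφ2·sin²(Δλ/2)=0.6320329918; c=2·atan2(√a, √(1-a))=1.838031731; dist=6371·c=11710.100 ≈ 11710.1 km; running total=34290.9 km
Leg 4 bearing: y=sinΔλ·cosφ2=0.95514114, x=cosφ1·sinφ2-sinφ1·cosφ2·cosΔλ=-0.13406926; θ=atan2(y, x)=97.9902° ≈ 98.0°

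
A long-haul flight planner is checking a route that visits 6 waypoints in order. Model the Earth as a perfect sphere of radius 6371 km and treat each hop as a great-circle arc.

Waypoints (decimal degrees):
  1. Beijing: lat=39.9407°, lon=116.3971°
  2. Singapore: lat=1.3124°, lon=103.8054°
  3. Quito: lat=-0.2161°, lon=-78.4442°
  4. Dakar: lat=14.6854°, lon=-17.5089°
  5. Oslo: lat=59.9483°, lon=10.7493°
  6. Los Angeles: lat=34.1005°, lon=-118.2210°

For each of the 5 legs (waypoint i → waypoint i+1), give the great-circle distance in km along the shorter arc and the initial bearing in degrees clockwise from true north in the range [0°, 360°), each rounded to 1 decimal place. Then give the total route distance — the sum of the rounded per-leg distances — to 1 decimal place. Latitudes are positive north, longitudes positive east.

Leg 1: dist=4480.1 km, bearing=199.7°
Leg 2: dist=19736.8 km, bearing=64.0°
Leg 3: dist=6897.7 km, bearing=73.2°
Leg 4: dist=5532.0 km, bearing=18.1°
Leg 5: dist=8565.1 km, bearing=318.7°
Total: 45211.7 km

Leg 1: φ1=0.6970967, φ2=0.0229057, Δφ=-0.6741910, Δλ=-0.2197666 rad; a=sin²(Δφ/2)+cosφ1·cosφ2·sin²(Δλ/2)=0.1186117796; c=2·atan2(√a, √(1-a))=0.703200522; dist=6371·c=4480.091 ≈ 4480.1 km; running total=4480.1 km
Leg 1 bearing: y=sinΔλ·cosφ2=-0.21794468, x=cosφ1·sinφ2-sinφ1·cosφ2·cosΔλ=-0.60882856; θ=atan2(y, x)=-160.3040° <0 so +360° → 199.6960° ≈ 199.7°
Leg 2: φ1=0.0229057, φ2=-0.0037717, Δφ=-0.0266774, Δλ=-3.1808556 rad; a=sin²(Δφ/2)+cosφ1·cosφ2·sin²(Δλ/2)=0.9995232339; c=2·atan2(√a, √(1-a))=3.097919232; dist=6371·c=19736.843 ≈ 19736.8 km; running total=24216.9 km
Leg 2 bearing: y=sinΔλ·cosφ2=0.03925256, x=cosφ1·sinφ2-sinφ1·cosφ2·cosΔλ=0.01911523; θ=atan2(y, x)=64.0348° ≈ 64.0°
Leg 3: φ1=-0.0037717, φ2=0.2563086, Δφ=0.2600802, Δλ=1.0635216 rad; a=sin²(Δφ/2)+cosφ1·cosφ2·sin²(Δλ/2)=0.2655161855; c=2·atan2(√a, √(1-a))=1.082674790; dist=6371·c=6897.721 ≈ 6897.7 km; running total=31114.6 km
Leg 3 bearing: y=sinΔλ·cosφ2=0.84551785, x=cosφ1·sinφ2-sinφ1·cosφ2·cosΔλ=0.25528206; θ=atan2(y, x)=73.1997° ≈ 73.2°
Leg 4: φ1=0.2563086, φ2=1.0462952, Δφ=0.7899866, Δλ=0.4931986 rad; a=sin²(Δφ/2)+cosφ1·cosφ2·sin²(Δλ/2)=0.1769385727; c=2·atan2(√a, √(1-a))=0.868302777; dist=6371·c=5531.957 ≈ 5532.0 km; running total=36646.6 km
Leg 4 bearing: y=sinΔλ·cosφ2=0.23709274, x=cosφ1·sinφ2-sinφ1·cosφ2·cosΔλ=0.72547384; θ=atan2(y, x)=18.0980° ≈ 18.1°
Leg 5: φ1=1.0462952, φ2=0.5951660, Δφ=-0.4511292, Δλ=-2.2509564 rad; a=sin²(Δφ/2)+cosφ1·cosφ2·sin²(Δλ/2)=0.3877576956; c=2·atan2(√a, √(1-a))=1.344382212; dist=6371·c=8565.059 ≈ 8565.1 km; running total=45211.7 km
Leg 5 bearing: y=sinΔλ·cosφ2=-0.64378998, x=cosφ1·sinφ2-sinφ1·cosφ2·cosΔλ=0.73153340; θ=atan2(y, x)=-41.3496° <0 so +360° → 318.6504° ≈ 318.7°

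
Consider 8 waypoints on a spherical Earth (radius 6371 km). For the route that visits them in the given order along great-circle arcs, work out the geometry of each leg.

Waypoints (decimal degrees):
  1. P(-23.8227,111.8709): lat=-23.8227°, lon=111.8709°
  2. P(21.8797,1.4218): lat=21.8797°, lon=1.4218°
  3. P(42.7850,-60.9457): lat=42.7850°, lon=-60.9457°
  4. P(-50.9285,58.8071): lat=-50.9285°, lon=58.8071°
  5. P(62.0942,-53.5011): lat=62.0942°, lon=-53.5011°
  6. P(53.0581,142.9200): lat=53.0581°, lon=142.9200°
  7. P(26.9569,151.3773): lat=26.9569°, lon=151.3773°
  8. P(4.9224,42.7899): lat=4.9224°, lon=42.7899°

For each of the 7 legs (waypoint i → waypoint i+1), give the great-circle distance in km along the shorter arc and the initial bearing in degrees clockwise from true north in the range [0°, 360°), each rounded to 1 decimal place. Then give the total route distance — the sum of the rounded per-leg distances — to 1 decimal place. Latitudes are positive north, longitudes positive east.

Leg 1: φ1=-0.4157846, φ2=0.3818728, Δφ=0.7976574, Δλ=-1.9277005 rad; a=sin²(Δφ/2)+cosφ1·cosφ2·sin²(Δλ/2)=0.7235531148; c=2·atan2(√a, √(1-a))=2.034323901; dist=6371·c=12960.678 ≈ 12960.7 km; running total=12960.7 km
Leg 1 bearing: y=sinΔλ·cosφ2=-0.86949050, x=cosφ1·sinφ2-sinφ1·cosφ2·cosΔλ=0.20995781; θ=atan2(y, x)=-76.4245° <0 so +360° → 283.5755° ≈ 283.6°
Leg 2: φ1=0.3818728, φ2=0.7467391, Δφ=0.3648663, Δλ=-1.0885182 rad; a=sin²(Δφ/2)+cosφ1·cosφ2·sin²(Δλ/2)=0.2155023894; c=2·atan2(√a, √(1-a))=0.965512841; dist=6371·c=6151.282 ≈ 6151.3 km; running total=19112.0 km
Leg 2 bearing: y=sinΔλ·cosφ2=-0.65019867, x=cosφ1·sinφ2-sinφ1·cosφ2·cosΔλ=0.50347406; θ=atan2(y, x)=-52.2480° <0 so +360° → 307.7520° ≈ 307.8°
Leg 3: φ1=0.7467391, φ2=-0.8888700, Δφ=-1.6356091, Δλ=2.0900806 rad; a=sin²(Δφ/2)+cosφ1·cosφ2·sin²(Δλ/2)=0.8784493170; c=2·atan2(√a, √(1-a))=2.429350767; dist=6371·c=15477.394 ≈ 15477.4 km; running total=34589.4 km
Leg 3 bearing: y=sinΔλ·cosφ2=0.54720149, x=cosφ1·sinφ2-sinφ1·cosφ2·cosΔλ=-0.35731636; θ=atan2(y, x)=123.1441° ≈ 123.1°
Leg 4: φ1=-0.8888700, φ2=1.0837482, Δφ=1.9726182, Δλ=-1.9601479 rad; a=sin²(Δφ/2)+cosφ1·cosφ2·sin²(Δλ/2)=0.8990287481; c=2·atan2(√a, √(1-a))=2.494860991; dist=6371·c=15894.759 ≈ 15894.8 km; running total=50484.2 km
Leg 4 bearing: y=sinΔλ·cosφ2=-0.43299056, x=cosφ1·sinφ2-sinφ1·cosφ2·cosΔλ=0.41907447; θ=atan2(y, x)=-45.9357° <0 so +360° → 314.0643° ≈ 314.1°
Leg 5: φ1=1.0837482, φ2=0.9260385, Δφ=-0.1577097, Δλ=3.4281949 rad; a=sin²(Δφ/2)+cosφ1·cosφ2·sin²(Δλ/2)=0.2817503192; c=2·atan2(√a, √(1-a))=1.119092218; dist=6371·c=7129.737 ≈ 7129.7 km; running total=57613.9 km
Leg 5 bearing: y=sinΔλ·cosφ2=-0.16990090, x=cosφ1·sinφ2-sinφ1·cosφ2·cosΔλ=0.88351683; θ=atan2(y, x)=-10.8851° <0 so +360° → 349.1149° ≈ 349.1°
Leg 6: φ1=0.9260385, φ2=0.4704867, Δφ=-0.4555519, Δλ=0.1476077 rad; a=sin²(Δφ/2)+cosφ1·cosφ2·sin²(Δλ/2)=0.0539035123; c=2·atan2(√a, √(1-a))=0.468618775; dist=6371·c=2985.570 ≈ 2985.6 km; running total=60599.5 km
Leg 6 bearing: y=sinΔλ·cosφ2=0.13109257, x=cosφ1·sinφ2-sinφ1·cosφ2·cosΔλ=-0.43221110; θ=atan2(y, x)=163.1271° ≈ 163.1°
Leg 7: φ1=0.4704867, φ2=0.0859121, Δφ=-0.3845746, Δλ=-1.8952077 rad; a=sin²(Δφ/2)+cosφ1·cosφ2·sin²(Δλ/2)=0.6220861117; c=2·atan2(√a, √(1-a))=1.817462314; dist=6371·c=11579.052 ≈ 11579.1 km; running total=72178.6 km
Leg 7 bearing: y=sinΔλ·cosφ2=-0.94434274, x=cosφ1·sinφ2-sinφ1·cosφ2·cosΔλ=0.22044664; θ=atan2(y, x)=-76.8602° <0 so +360° → 283.1398° ≈ 283.1°

Leg 1: dist=12960.7 km, bearing=283.6°
Leg 2: dist=6151.3 km, bearing=307.8°
Leg 3: dist=15477.4 km, bearing=123.1°
Leg 4: dist=15894.8 km, bearing=314.1°
Leg 5: dist=7129.7 km, bearing=349.1°
Leg 6: dist=2985.6 km, bearing=163.1°
Leg 7: dist=11579.1 km, bearing=283.1°
Total: 72178.6 km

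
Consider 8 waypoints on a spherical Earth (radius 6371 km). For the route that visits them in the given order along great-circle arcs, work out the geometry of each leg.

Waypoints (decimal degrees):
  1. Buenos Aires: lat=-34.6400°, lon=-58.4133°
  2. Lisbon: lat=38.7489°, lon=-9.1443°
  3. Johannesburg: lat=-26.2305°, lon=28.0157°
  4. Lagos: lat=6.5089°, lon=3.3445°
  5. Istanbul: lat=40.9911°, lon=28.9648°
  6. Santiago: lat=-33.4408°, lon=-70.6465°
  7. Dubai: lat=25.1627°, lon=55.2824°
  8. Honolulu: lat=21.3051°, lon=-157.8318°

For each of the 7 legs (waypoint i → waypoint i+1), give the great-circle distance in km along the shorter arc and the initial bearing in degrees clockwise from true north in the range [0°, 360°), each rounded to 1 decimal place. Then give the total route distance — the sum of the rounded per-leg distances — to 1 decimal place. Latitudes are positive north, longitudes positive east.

Leg 1: φ1=-0.6045821, φ2=0.6762959, Δφ=1.2808779, Δλ=0.8599063 rad; a=sin²(Δφ/2)+cosφ1·cosφ2·sin²(Δλ/2)=0.4685472713; c=2·atan2(√a, √(1-a))=1.507849308; dist=6371·c=9606.508 ≈ 9606.5 km; running total=9606.5 km
Leg 1 bearing: y=sinΔλ·cosφ2=0.59099107, x=cosφ1·sinφ2-sinφ1·cosφ2·cosΔλ=0.80422165; θ=atan2(y, x)=36.3107° ≈ 36.3°
Leg 2: φ1=0.6762959, φ2=-0.4578086, Δφ=-1.1341045, Δλ=0.6485644 rad; a=sin²(Δφ/2)+cosφ1·cosφ2·sin²(Δλ/2)=0.3595527167; c=2·atan2(√a, √(1-a))=1.286070251; dist=6371·c=8193.554 ≈ 8193.6 km; running total=17800.1 km
Leg 2 bearing: y=sinΔλ·cosφ2=0.54184049, x=cosφ1·sinφ2-sinφ1·cosφ2·cosΔλ=-0.79215347; θ=atan2(y, x)=145.6275° ≈ 145.6°
Leg 3: φ1=-0.4578086, φ2=0.1136017, Δφ=0.5714103, Δλ=-0.4305937 rad; a=sin²(Δφ/2)+cosφ1·cosφ2·sin²(Δλ/2)=0.1201075536; c=2·atan2(√a, √(1-a))=0.707814121; dist=6371·c=4509.484 ≈ 4509.5 km; running total=22309.6 km
Leg 3 bearing: y=sinΔλ·cosφ2=-0.41471984, x=cosφ1·sinφ2-sinφ1·cosφ2·cosΔλ=0.50073384; θ=atan2(y, x)=-39.6324° <0 so +360° → 320.3676° ≈ 320.4°
Leg 4: φ1=0.1136017, φ2=0.7154297, Δφ=0.6018279, Δλ=0.4471586 rad; a=sin²(Δφ/2)+cosφ1·cosφ2·sin²(Δλ/2)=0.1247165286; c=2·atan2(√a, √(1-a))=0.721876694; dist=6371·c=4599.076 ≈ 4599.1 km; running total=26908.7 km
Leg 4 bearing: y=sinΔλ·cosφ2=0.32638444, x=cosφ1·sinφ2-sinφ1·cosφ2·cosΔλ=0.57456284; θ=atan2(y, x)=29.5990° ≈ 29.6°
Leg 5: φ1=0.7154297, φ2=-0.5836521, Δφ=-1.2990817, Δλ=-1.7385452 rad; a=sin²(Δφ/2)+cosφ1·cosφ2·sin²(Δλ/2)=0.7333180375; c=2·atan2(√a, √(1-a))=2.056279860; dist=6371·c=13100.559 ≈ 13100.6 km; running total=40009.3 km
Leg 5 bearing: y=sinΔλ·cosφ2=-0.82274251, x=cosφ1·sinφ2-sinφ1·cosφ2·cosΔλ=-0.32456977; θ=atan2(y, x)=-111.5291° <0 so +360° → 248.4709° ≈ 248.5°
Leg 6: φ1=-0.5836521, φ2=0.4391720, Δφ=1.0228240, Δλ=2.1978739 rad; a=sin²(Δφ/2)+cosφ1·cosφ2·sin²(Δλ/2)=0.8387446066; c=2·atan2(√a, √(1-a))=2.315140009; dist=6371·c=14749.757 ≈ 14749.8 km; running total=54759.1 km
Leg 6 bearing: y=sinΔλ·cosφ2=0.73290417, x=cosφ1·sinφ2-sinφ1·cosφ2·cosΔλ=0.06212759; θ=atan2(y, x)=85.1547° ≈ 85.2°
Leg 7: φ1=0.4391720, φ2=0.3718441, Δφ=-0.0673278, Δλ=-3.7195445 rad; a=sin²(Δφ/2)+cosφ1·cosφ2·sin²(Δλ/2)=0.7759022844; c=2·atan2(√a, √(1-a))=2.155322840; dist=6371·c=13731.562 ≈ 13731.6 km; running total=68490.7 km
Leg 7 bearing: y=sinΔλ·cosφ2=0.50897416, x=cosφ1·sinφ2-sinφ1·cosφ2·cosΔλ=0.66064894; θ=atan2(y, x)=37.6112° ≈ 37.6°

Leg 1: dist=9606.5 km, bearing=36.3°
Leg 2: dist=8193.6 km, bearing=145.6°
Leg 3: dist=4509.5 km, bearing=320.4°
Leg 4: dist=4599.1 km, bearing=29.6°
Leg 5: dist=13100.6 km, bearing=248.5°
Leg 6: dist=14749.8 km, bearing=85.2°
Leg 7: dist=13731.6 km, bearing=37.6°
Total: 68490.7 km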